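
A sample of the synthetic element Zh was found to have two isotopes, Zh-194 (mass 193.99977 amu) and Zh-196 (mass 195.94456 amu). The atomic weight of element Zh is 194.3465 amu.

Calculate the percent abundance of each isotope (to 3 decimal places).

Let x be the fractional abundance of Zh-194; then Zh-196 has abundance 1 − x.
193.99977·x + 195.94456·(1 − x) = 194.3465
(193.99977 − 195.94456)·x = 194.3465 − 195.94456
x = -1.59806 / -1.94479 = 0.82171 → 82.171% Zh-194, 17.829% Zh-196.

Zh-194: 82.171%, Zh-196: 17.829%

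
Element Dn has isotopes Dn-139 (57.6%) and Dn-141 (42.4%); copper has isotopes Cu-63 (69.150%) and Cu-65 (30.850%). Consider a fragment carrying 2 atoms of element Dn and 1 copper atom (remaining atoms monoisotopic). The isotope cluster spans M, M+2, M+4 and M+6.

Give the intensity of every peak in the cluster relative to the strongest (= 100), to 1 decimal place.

52.1 : 100.0 : 62.5 : 12.6

Element Dn pattern (n=2): 0.331776 : 0.488448 : 0.179776
Copper pattern (n=1): 0.6915 : 0.3085
Convolve the two distributions (both contribute in 2-u steps):
  M: 0.331776×0.6915 = 0.229423
  M+2: 0.331776×0.3085 + 0.488448×0.6915 = 0.440115
  M+4: 0.488448×0.3085 + 0.179776×0.6915 = 0.275001
  M+6: 0.179776×0.3085 = 0.055461
Scale to base peak (0.440115) = 100: 52.1 : 100.0 : 62.5 : 12.6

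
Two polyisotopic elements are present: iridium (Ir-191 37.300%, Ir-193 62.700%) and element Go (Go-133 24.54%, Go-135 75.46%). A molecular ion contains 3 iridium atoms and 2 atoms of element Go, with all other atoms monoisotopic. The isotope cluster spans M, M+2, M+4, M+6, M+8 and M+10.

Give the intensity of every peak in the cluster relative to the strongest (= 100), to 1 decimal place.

Iridium pattern (n=3): 0.05189512 : 0.26170165 : 0.43991135 : 0.24649188
Element Go pattern (n=2): 0.06022116 : 0.37035768 : 0.56942116
Convolve the two distributions (both contribute in 2-u steps):
  M: 0.05189512×0.06022116 = 0.003125
  M+2: 0.05189512×0.37035768 + 0.26170165×0.06022116 = 0.034980
  M+4: 0.05189512×0.56942116 + 0.26170165×0.37035768 + 0.43991135×0.06022116 = 0.152965
  M+6: 0.26170165×0.56942116 + 0.43991135×0.37035768 + 0.24649188×0.06022116 = 0.326787
  M+8: 0.43991135×0.56942116 + 0.24649188×0.37035768 = 0.341785
  M+10: 0.24649188×0.56942116 = 0.140358
Scale to base peak (0.341785) = 100: 0.9 : 10.2 : 44.8 : 95.6 : 100.0 : 41.1

0.9 : 10.2 : 44.8 : 95.6 : 100.0 : 41.1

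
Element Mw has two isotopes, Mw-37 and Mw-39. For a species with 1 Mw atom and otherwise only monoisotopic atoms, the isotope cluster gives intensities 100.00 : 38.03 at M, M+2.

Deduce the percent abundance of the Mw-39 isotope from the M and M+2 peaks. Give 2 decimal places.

If p is the fraction of Mw that is Mw-37, then I(M+2)/I(M) = [C(1,1)·p^0·(1−p)] / p^1 = 1·(1−p)/p = 38.03/100.00 = 0.3803
(1−p)/p = 0.3803/1 = 0.3803  ⇒  p = 1/(1 + 0.3803) = 0.7245
Mw-37: 72.45%, Mw-39: 27.55%.

27.55%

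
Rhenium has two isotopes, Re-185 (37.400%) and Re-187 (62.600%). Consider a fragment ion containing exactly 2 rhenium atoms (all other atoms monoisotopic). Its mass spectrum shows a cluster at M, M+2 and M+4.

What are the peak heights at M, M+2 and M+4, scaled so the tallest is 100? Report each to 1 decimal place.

29.9 : 100.0 : 83.7

Expanding (0.37400 + 0.62600)^2:
P(M) = 0.37400^2 = 0.139876
P(M+2) = 2 × 0.37400^1 × 0.62600^1 = 0.468248
P(M+4) = 0.62600^2 = 0.391876
The M+2 peak is largest (0.468248); scaling to 100 gives 29.9 : 100.0 : 83.7.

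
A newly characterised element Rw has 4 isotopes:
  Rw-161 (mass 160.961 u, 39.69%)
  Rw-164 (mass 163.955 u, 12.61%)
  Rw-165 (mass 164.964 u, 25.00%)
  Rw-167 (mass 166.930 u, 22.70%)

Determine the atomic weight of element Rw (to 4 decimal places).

Ar = Σ fᵢ·mᵢ = 0.3969 × 160.961 + 0.1261 × 163.955 + 0.2500 × 164.964 + 0.2270 × 166.930
= 63.88542 + 20.67473 + 41.24100 + 37.89311 = 163.69426 u

163.6943 u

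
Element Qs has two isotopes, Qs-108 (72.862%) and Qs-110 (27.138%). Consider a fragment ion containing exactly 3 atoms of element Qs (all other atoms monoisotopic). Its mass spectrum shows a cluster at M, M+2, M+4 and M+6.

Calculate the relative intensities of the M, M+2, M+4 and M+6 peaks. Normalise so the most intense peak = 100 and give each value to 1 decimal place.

The 3 Qs atoms are independent, so intensities follow the terms of (0.72862 + 0.27138)^3.
P(M) = 0.72862^3 = 0.386815
P(M+2) = 3 × 0.72862^2 × 0.27138^1 = 0.432216
P(M+4) = 3 × 0.72862^1 × 0.27138^2 = 0.160982
P(M+6) = 0.27138^3 = 0.019986
The M+2 peak is largest (0.432216); scaling to 100 gives 89.5 : 100.0 : 37.2 : 4.6.

89.5 : 100.0 : 37.2 : 4.6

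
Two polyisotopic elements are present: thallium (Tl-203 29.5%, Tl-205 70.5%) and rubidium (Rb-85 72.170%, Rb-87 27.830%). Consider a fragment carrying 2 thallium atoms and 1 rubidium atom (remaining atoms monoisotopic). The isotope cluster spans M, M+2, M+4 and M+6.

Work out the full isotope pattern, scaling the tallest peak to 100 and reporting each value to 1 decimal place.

13.2 : 68.4 : 100.0 : 29.2

Thallium pattern (n=2): 0.087025 : 0.41595 : 0.497025
Rubidium pattern (n=1): 0.7217 : 0.2783
Convolve the two distributions (both contribute in 2-u steps):
  M: 0.087025×0.7217 = 0.062806
  M+2: 0.087025×0.2783 + 0.41595×0.7217 = 0.324410
  M+4: 0.41595×0.2783 + 0.497025×0.7217 = 0.474462
  M+6: 0.497025×0.2783 = 0.138322
Scale to base peak (0.474462) = 100: 13.2 : 68.4 : 100.0 : 29.2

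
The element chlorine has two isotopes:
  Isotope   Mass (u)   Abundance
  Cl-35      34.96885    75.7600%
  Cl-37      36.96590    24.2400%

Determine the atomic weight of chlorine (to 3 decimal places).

35.453 u

Ar = Σ fᵢ·mᵢ = 0.757600 × 34.96885 + 0.242400 × 36.96590
= 26.492401 + 8.960534 = 35.452935 u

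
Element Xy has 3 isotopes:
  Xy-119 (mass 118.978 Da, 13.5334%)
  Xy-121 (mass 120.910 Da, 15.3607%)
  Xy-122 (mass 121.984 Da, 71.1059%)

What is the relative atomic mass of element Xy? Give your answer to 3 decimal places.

The abundance-weighted mean is 0.135334 × 118.978 + 0.153607 × 120.910 + 0.711059 × 121.984
= 16.1018 + 18.5726 + 86.7378 = 121.4122 Da

121.412 Da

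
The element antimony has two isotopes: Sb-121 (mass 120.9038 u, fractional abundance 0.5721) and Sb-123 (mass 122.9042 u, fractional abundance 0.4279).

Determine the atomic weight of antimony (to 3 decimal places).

121.760 u

Ar = Σ fᵢ·mᵢ = 0.5721 × 120.9038 + 0.4279 × 122.9042
= 69.16906 + 52.59071 = 121.75977 u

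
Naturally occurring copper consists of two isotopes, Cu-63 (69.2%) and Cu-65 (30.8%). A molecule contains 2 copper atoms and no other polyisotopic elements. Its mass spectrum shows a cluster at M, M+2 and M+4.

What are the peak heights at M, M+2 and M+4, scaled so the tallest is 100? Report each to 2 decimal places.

Expanding (0.692 + 0.308)^2:
P(M) = 0.692^2 = 0.478864
P(M+2) = 2 × 0.692^1 × 0.308^1 = 0.426272
P(M+4) = 0.308^2 = 0.094864
The M peak is largest (0.478864); scaling to 100 gives 100.00 : 89.02 : 19.81.

100.00 : 89.02 : 19.81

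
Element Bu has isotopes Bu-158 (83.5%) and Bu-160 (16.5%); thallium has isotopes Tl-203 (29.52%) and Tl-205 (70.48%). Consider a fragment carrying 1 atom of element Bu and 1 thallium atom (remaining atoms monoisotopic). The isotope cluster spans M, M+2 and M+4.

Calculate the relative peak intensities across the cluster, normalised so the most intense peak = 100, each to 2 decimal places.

38.68 : 100.00 : 18.25

Element Bu pattern (n=1): 0.8350 : 0.1650
Thallium pattern (n=1): 0.2952 : 0.7048
Convolve the two distributions (both contribute in 2-u steps):
  M: 0.8350×0.2952 = 0.246492
  M+2: 0.8350×0.7048 + 0.1650×0.2952 = 0.637216
  M+4: 0.1650×0.7048 = 0.116292
Scale to base peak (0.637216) = 100: 38.68 : 100.00 : 18.25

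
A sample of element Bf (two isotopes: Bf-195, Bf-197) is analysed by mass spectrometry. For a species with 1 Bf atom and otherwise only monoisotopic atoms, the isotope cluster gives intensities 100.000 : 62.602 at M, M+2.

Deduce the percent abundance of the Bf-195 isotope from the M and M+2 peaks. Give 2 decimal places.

61.50%

If p is the fraction of Bf that is Bf-195, then I(M+2)/I(M) = [C(1,1)·p^0·(1−p)] / p^1 = 1·(1−p)/p = 62.602/100.000 = 0.6260
(1−p)/p = 0.6260/1 = 0.6260  ⇒  p = 1/(1 + 0.6260) = 0.6150
Bf-195: 61.50%, Bf-197: 38.50%.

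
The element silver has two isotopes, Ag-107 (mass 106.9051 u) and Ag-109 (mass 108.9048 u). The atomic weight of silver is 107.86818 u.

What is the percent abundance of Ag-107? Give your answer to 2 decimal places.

Writing the weighted mean with unknown fraction x of Ag-107:
106.9051·x + 108.9048·(1 − x) = 107.86818
(106.9051 − 108.9048)·x = 107.86818 − 108.9048
x = -1.03662 / -1.9997 = 0.51839 → 51.84% Ag-107, 48.16% Ag-109.

51.84%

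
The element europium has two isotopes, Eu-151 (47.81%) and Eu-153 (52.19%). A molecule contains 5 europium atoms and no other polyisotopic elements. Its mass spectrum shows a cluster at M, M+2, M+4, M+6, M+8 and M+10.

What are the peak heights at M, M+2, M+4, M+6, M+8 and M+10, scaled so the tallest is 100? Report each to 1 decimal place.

Expanding (0.4781 + 0.5219)^5:
P(M) = 0.4781^5 = 0.024980
P(M+2) = 5 × 0.4781^4 × 0.5219^1 = 0.136343
P(M+4) = 10 × 0.4781^3 × 0.5219^2 = 0.297667
P(M+6) = 10 × 0.4781^2 × 0.5219^3 = 0.324937
P(M+8) = 5 × 0.4781^1 × 0.5219^4 = 0.177353
P(M+10) = 0.5219^5 = 0.038720
The M+6 peak is largest (0.324937); scaling to 100 gives 7.7 : 42.0 : 91.6 : 100.0 : 54.6 : 11.9.

7.7 : 42.0 : 91.6 : 100.0 : 54.6 : 11.9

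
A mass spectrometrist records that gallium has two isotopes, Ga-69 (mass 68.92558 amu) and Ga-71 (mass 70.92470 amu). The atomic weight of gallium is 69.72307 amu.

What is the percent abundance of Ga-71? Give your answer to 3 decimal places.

Writing the weighted mean with unknown fraction x of Ga-69:
68.92558·x + 70.92470·(1 − x) = 69.72307
(68.92558 − 70.92470)·x = 69.72307 − 70.92470
x = -1.20163 / -1.99912 = 0.60108 → 60.108% Ga-69, 39.892% Ga-71.

39.892%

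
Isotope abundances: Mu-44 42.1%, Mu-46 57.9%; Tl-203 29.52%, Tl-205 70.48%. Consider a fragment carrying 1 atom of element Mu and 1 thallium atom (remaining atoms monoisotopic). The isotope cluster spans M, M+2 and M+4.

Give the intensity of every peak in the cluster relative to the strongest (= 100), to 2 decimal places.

Element Mu pattern (n=1): 0.4210 : 0.5790
Thallium pattern (n=1): 0.2952 : 0.7048
Convolve the two distributions (both contribute in 2-u steps):
  M: 0.4210×0.2952 = 0.124279
  M+2: 0.4210×0.7048 + 0.5790×0.2952 = 0.467642
  M+4: 0.5790×0.7048 = 0.408079
Scale to base peak (0.467642) = 100: 26.58 : 100.00 : 87.26

26.58 : 100.00 : 87.26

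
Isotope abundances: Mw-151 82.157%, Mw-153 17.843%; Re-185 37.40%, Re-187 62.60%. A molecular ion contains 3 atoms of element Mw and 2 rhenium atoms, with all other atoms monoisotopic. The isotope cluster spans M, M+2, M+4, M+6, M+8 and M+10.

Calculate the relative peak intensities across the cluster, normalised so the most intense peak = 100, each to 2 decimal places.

19.52 : 78.04 : 100.00 : 45.07 : 8.41 : 0.56

Element Mw pattern (n=3): 0.55454107 : 0.36130858 : 0.07846963 : 0.00568072
Rhenium pattern (n=2): 0.139876 : 0.468248 : 0.391876
Convolve the two distributions (both contribute in 2-u steps):
  M: 0.55454107×0.139876 = 0.077567
  M+2: 0.55454107×0.468248 + 0.36130858×0.139876 = 0.310201
  M+4: 0.55454107×0.391876 + 0.36130858×0.468248 + 0.07846963×0.139876 = 0.397469
  M+6: 0.36130858×0.391876 + 0.07846963×0.468248 + 0.00568072×0.139876 = 0.179126
  M+8: 0.07846963×0.391876 + 0.00568072×0.468248 = 0.033410
  M+10: 0.00568072×0.391876 = 0.002226
Scale to base peak (0.397469) = 100: 19.52 : 78.04 : 100.00 : 45.07 : 8.41 : 0.56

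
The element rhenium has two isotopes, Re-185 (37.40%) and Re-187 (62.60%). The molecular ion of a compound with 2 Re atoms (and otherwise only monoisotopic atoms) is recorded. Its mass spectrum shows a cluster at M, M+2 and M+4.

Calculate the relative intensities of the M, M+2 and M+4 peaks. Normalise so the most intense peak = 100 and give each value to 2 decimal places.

Each Re atom is independently Re-185 (p = 0.3740) or Re-187 (q = 0.6260); the cluster is the binomial expansion (p + q)^2.
P(M) = 0.3740^2 = 0.139876
P(M+2) = 2 × 0.3740^1 × 0.6260^1 = 0.468248
P(M+4) = 0.6260^2 = 0.391876
The M+2 peak is largest (0.468248); scaling to 100 gives 29.87 : 100.00 : 83.69.

29.87 : 100.00 : 83.69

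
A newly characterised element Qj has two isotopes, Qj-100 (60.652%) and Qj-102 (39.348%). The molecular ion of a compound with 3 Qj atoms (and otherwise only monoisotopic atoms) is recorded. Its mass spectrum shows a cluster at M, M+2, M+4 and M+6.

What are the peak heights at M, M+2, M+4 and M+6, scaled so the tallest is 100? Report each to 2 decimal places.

51.38 : 100.00 : 64.88 : 14.03

Each Qj atom is independently Qj-100 (p = 0.60652) or Qj-102 (q = 0.39348); the cluster is the binomial expansion (p + q)^3.
P(M) = 0.60652^3 = 0.223118
P(M+2) = 3 × 0.60652^2 × 0.39348^1 = 0.434244
P(M+4) = 3 × 0.60652^1 × 0.39348^2 = 0.281716
P(M+6) = 0.39348^3 = 0.060921
The M+2 peak is largest (0.434244); scaling to 100 gives 51.38 : 100.00 : 64.88 : 14.03.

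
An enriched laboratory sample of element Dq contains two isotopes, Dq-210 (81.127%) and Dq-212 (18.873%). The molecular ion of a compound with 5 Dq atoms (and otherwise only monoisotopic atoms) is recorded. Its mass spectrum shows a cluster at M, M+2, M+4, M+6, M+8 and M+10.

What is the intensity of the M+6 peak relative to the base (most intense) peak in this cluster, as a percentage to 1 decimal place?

10.8%

(0.81127 + 0.18873)^5 gives M 0.3514, M+2 0.4088, M+4 0.1902, M+6 0.0442, M+8 0.0051, M+10 0.0002; the largest is M+2.
P(M+2) = C(5,1) × 0.81127^4 × 0.18873^1 = 5 × 0.43317329 × 0.18873 = 0.408764 (base)
P(M+6) = C(5,3) × 0.81127^2 × 0.18873^3 = 10 × 0.65815901 × 0.00672238 = 0.044244
Relative intensity = 0.044244 / 0.408764 × 100 = 10.8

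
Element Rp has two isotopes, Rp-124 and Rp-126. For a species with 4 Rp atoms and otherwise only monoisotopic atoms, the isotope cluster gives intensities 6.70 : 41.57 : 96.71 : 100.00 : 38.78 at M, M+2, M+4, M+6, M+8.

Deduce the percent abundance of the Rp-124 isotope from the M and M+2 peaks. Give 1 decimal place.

39.2%

Let p = fractional abundance of Rp-124. I(M+2)/I(M) = [C(4,1)·p^3·(1−p)] / p^4 = 4·(1−p)/p = 41.57/6.70 = 6.2045
(1−p)/p = 6.2045/4 = 1.5511  ⇒  p = 1/(1 + 1.5511) = 0.3920
Rp-124: 39.2%, Rp-126: 60.8%.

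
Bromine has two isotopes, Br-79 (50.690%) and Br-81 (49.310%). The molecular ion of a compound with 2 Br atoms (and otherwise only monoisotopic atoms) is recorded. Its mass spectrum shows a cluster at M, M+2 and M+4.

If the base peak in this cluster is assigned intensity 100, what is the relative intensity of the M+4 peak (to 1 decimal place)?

48.6

Binomial terms of (0.50690 + 0.49310)^2: M 0.2569, M+2 0.4999, M+4 0.2431 → M+2 is the base peak.
P(M+2) = C(2,1) × 0.50690^1 × 0.49310^1 = 2 × 0.5069 × 0.4931 = 0.499905 (base)
P(M+4) = C(2,2) × 0.50690^0 × 0.49310^2 = 1 × 1.0000 × 0.24314761 = 0.243148
Relative intensity = 0.243148 / 0.499905 × 100 = 48.6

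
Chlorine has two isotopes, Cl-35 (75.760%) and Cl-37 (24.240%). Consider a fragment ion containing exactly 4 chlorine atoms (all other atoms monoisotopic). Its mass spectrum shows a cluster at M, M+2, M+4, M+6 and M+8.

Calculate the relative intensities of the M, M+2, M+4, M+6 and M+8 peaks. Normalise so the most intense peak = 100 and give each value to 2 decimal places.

Expanding (0.75760 + 0.24240)^4:
P(M) = 0.75760^4 = 0.329428
P(M+2) = 4 × 0.75760^3 × 0.24240^1 = 0.421612
P(M+4) = 6 × 0.75760^2 × 0.24240^2 = 0.202347
P(M+6) = 4 × 0.75760^1 × 0.24240^3 = 0.043162
P(M+8) = 0.24240^4 = 0.003452
The M+2 peak is largest (0.421612); scaling to 100 gives 78.14 : 100.00 : 47.99 : 10.24 : 0.82.

78.14 : 100.00 : 47.99 : 10.24 : 0.82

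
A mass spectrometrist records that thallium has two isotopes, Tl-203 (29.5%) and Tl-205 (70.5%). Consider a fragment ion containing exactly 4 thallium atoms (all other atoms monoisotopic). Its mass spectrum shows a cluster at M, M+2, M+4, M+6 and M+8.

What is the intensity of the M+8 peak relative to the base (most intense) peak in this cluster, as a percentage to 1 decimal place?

Term probabilities: M 0.0076, M+2 0.0724, M+4 0.2595, M+6 0.4135, M+8 0.2470. Base peak = M+6.
P(M+6) = C(4,3) × 0.295^1 × 0.705^3 = 4 × 0.2950 × 0.35040263 = 0.413475 (base)
P(M+8) = C(4,4) × 0.295^0 × 0.705^4 = 1 × 1.0000 × 0.24703385 = 0.247034
Relative intensity = 0.247034 / 0.413475 × 100 = 59.7

59.7%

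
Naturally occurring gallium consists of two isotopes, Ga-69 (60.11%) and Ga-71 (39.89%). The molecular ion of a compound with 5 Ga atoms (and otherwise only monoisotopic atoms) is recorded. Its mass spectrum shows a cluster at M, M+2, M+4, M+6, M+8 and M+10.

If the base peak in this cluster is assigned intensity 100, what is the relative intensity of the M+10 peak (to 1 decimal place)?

2.9

(0.6011 + 0.3989)^5 gives M 0.0785, M+2 0.2604, M+4 0.3456, M+6 0.2293, M+8 0.0761, M+10 0.0101; the largest is M+4.
P(M+4) = C(5,2) × 0.6011^3 × 0.3989^2 = 10 × 0.21719018 × 0.15912121 = 0.345596 (base)
P(M+10) = C(5,5) × 0.6011^0 × 0.3989^5 = 1 × 1.0000 × 0.01009997 = 0.010100
Relative intensity = 0.010100 / 0.345596 × 100 = 2.9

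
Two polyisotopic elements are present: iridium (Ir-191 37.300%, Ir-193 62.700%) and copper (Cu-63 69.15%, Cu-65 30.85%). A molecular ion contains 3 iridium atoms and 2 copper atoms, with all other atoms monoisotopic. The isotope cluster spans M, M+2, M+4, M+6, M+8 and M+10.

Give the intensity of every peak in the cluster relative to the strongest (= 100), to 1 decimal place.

Iridium pattern (n=3): 0.05189512 : 0.26170165 : 0.43991135 : 0.24649188
Copper pattern (n=2): 0.47817225 : 0.4266555 : 0.09517225
Convolve the two distributions (both contribute in 2-u steps):
  M: 0.05189512×0.47817225 = 0.024815
  M+2: 0.05189512×0.4266555 + 0.26170165×0.47817225 = 0.147280
  M+4: 0.05189512×0.09517225 + 0.26170165×0.4266555 + 0.43991135×0.47817225 = 0.326949
  M+6: 0.26170165×0.09517225 + 0.43991135×0.4266555 + 0.24649188×0.47817225 = 0.330463
  M+8: 0.43991135×0.09517225 + 0.24649188×0.4266555 = 0.147034
  M+10: 0.24649188×0.09517225 = 0.023459
Scale to base peak (0.330463) = 100: 7.5 : 44.6 : 98.9 : 100.0 : 44.5 : 7.1

7.5 : 44.6 : 98.9 : 100.0 : 44.5 : 7.1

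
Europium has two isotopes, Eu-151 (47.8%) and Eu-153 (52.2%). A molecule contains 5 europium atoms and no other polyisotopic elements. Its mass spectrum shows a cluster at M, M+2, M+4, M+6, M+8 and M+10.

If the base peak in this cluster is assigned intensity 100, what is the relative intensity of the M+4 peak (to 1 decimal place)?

(0.478 + 0.522)^5 gives M 0.0250, M+2 0.1363, M+4 0.2976, M+6 0.3250, M+8 0.1775, M+10 0.0388; the largest is M+6.
P(M+6) = C(5,3) × 0.478^2 × 0.522^3 = 10 × 0.228484 × 0.14223665 = 0.324988 (base)
P(M+4) = C(5,2) × 0.478^3 × 0.522^2 = 10 × 0.10921535 × 0.272484 = 0.297594
Relative intensity = 0.297594 / 0.324988 × 100 = 91.6

91.6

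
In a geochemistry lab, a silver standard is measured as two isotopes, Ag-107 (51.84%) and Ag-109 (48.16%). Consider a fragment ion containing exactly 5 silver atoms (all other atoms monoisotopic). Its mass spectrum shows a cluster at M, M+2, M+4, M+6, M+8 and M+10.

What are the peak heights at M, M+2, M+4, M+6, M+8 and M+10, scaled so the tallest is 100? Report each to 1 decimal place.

11.6 : 53.8 : 100.0 : 92.9 : 43.2 : 8.0

Each Ag atom is independently Ag-107 (p = 0.5184) or Ag-109 (q = 0.4816); the cluster is the binomial expansion (p + q)^5.
P(M) = 0.5184^5 = 0.037439
P(M+2) = 5 × 0.5184^4 × 0.4816^1 = 0.173907
P(M+4) = 10 × 0.5184^3 × 0.4816^2 = 0.323123
P(M+6) = 10 × 0.5184^2 × 0.4816^3 = 0.300185
P(M+8) = 5 × 0.5184^1 × 0.4816^4 = 0.139438
P(M+10) = 0.4816^5 = 0.025908
The M+4 peak is largest (0.323123); scaling to 100 gives 11.6 : 53.8 : 100.0 : 92.9 : 43.2 : 8.0.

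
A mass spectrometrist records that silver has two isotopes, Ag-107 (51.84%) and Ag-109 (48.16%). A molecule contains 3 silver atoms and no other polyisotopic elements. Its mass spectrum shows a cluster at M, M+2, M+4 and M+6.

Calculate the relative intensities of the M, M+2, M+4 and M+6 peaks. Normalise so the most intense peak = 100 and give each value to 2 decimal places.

Expanding (0.5184 + 0.4816)^3:
P(M) = 0.5184^3 = 0.139314
P(M+2) = 3 × 0.5184^2 × 0.4816^1 = 0.388273
P(M+4) = 3 × 0.5184^1 × 0.4816^2 = 0.360711
P(M+6) = 0.4816^3 = 0.111702
The M+2 peak is largest (0.388273); scaling to 100 gives 35.88 : 100.00 : 92.90 : 28.77.

35.88 : 100.00 : 92.90 : 28.77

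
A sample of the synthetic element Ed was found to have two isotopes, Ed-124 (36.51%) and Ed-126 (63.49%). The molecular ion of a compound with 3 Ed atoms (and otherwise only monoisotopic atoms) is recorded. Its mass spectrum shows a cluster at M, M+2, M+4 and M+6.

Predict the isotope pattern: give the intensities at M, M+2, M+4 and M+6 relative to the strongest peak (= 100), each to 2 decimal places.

Expanding (0.3651 + 0.6349)^3:
P(M) = 0.3651^3 = 0.048667
P(M+2) = 3 × 0.3651^2 × 0.6349^1 = 0.253893
P(M+4) = 3 × 0.3651^1 × 0.6349^2 = 0.441513
P(M+6) = 0.6349^3 = 0.255927
The M+4 peak is largest (0.441513); scaling to 100 gives 11.02 : 57.51 : 100.00 : 57.97.

11.02 : 57.51 : 100.00 : 57.97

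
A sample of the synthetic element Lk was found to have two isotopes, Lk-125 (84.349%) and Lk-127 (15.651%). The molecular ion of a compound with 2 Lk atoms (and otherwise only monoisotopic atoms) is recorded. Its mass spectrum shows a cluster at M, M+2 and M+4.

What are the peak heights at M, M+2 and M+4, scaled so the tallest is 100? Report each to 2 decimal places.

100.00 : 37.11 : 3.44

Expanding (0.84349 + 0.15651)^2:
P(M) = 0.84349^2 = 0.711475
P(M+2) = 2 × 0.84349^1 × 0.15651^1 = 0.264029
P(M+4) = 0.15651^2 = 0.024495
The M peak is largest (0.711475); scaling to 100 gives 100.00 : 37.11 : 3.44.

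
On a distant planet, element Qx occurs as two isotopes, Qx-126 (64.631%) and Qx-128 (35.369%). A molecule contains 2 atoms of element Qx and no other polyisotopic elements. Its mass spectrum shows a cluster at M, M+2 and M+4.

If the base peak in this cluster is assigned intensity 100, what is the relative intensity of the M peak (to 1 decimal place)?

Term probabilities: M 0.4177, M+2 0.4572, M+4 0.1251. Base peak = M+2.
P(M+2) = C(2,1) × 0.64631^1 × 0.35369^1 = 2 × 0.64631 × 0.35369 = 0.457187 (base)
P(M) = C(2,0) × 0.64631^2 × 0.35369^0 = 1 × 0.41771662 × 1.0000 = 0.417717
Relative intensity = 0.417717 / 0.457187 × 100 = 91.4

91.4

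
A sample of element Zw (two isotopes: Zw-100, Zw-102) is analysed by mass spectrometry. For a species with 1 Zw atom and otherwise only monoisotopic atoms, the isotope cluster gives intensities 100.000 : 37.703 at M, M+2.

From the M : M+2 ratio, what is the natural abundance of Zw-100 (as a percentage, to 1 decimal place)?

Let p = fractional abundance of Zw-100. I(M+2)/I(M) = [C(1,1)·p^0·(1−p)] / p^1 = 1·(1−p)/p = 37.703/100.000 = 0.3770
(1−p)/p = 0.3770/1 = 0.3770  ⇒  p = 1/(1 + 0.3770) = 0.7262
Zw-100: 72.6%, Zw-102: 27.4%.

72.6%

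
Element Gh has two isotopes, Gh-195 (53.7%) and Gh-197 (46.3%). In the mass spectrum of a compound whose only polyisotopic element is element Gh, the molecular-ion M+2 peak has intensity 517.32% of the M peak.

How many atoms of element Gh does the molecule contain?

6

For n independent Gh atoms, I(M+2)/I(M) = n · (abundance Gh-197) / (abundance Gh-195) = n · 0.463/0.537.
n = 5.1732 × 0.537/0.463 = 6.00 ≈ 6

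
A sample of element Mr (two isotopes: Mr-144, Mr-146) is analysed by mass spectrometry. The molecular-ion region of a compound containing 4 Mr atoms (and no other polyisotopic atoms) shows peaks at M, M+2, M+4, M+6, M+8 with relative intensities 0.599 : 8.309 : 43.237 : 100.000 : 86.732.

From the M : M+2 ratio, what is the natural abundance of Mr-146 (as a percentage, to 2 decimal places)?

Let p = fractional abundance of Mr-144. I(M+2)/I(M) = [C(4,1)·p^3·(1−p)] / p^4 = 4·(1−p)/p = 8.309/0.599 = 13.8715
(1−p)/p = 13.8715/4 = 3.4679  ⇒  p = 1/(1 + 3.4679) = 0.2238
Mr-144: 22.38%, Mr-146: 77.62%.

77.62%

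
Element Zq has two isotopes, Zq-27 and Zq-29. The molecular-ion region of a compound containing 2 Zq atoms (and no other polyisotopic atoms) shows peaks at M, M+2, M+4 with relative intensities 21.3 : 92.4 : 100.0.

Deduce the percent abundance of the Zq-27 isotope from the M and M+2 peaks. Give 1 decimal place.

31.6%

Let p = fractional abundance of Zq-27. I(M+2)/I(M) = [C(2,1)·p^1·(1−p)] / p^2 = 2·(1−p)/p = 92.4/21.3 = 4.3380
(1−p)/p = 4.3380/2 = 2.1690  ⇒  p = 1/(1 + 2.1690) = 0.3156
Zq-27: 31.6%, Zq-29: 68.4%.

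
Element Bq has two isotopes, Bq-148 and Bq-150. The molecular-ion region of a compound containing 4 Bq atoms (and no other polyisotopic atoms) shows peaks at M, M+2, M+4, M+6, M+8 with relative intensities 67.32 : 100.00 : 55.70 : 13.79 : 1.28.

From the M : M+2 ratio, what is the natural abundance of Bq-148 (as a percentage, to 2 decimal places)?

72.92%

Write p for the Bq-148 fraction. I(M+2)/I(M) = [C(4,1)·p^3·(1−p)] / p^4 = 4·(1−p)/p = 100.00/67.32 = 1.4854
(1−p)/p = 1.4854/4 = 0.3714  ⇒  p = 1/(1 + 0.3714) = 0.7292
Bq-148: 72.92%, Bq-150: 27.08%.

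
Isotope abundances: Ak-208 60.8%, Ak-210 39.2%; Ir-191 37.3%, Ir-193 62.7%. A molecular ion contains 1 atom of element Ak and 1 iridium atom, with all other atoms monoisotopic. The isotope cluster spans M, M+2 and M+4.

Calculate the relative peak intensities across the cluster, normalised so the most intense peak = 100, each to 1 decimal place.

Element Ak pattern (n=1): 0.6080 : 0.3920
Iridium pattern (n=1): 0.3730 : 0.6270
Convolve the two distributions (both contribute in 2-u steps):
  M: 0.6080×0.3730 = 0.226784
  M+2: 0.6080×0.6270 + 0.3920×0.3730 = 0.527432
  M+4: 0.3920×0.6270 = 0.245784
Scale to base peak (0.527432) = 100: 43.0 : 100.0 : 46.6

43.0 : 100.0 : 46.6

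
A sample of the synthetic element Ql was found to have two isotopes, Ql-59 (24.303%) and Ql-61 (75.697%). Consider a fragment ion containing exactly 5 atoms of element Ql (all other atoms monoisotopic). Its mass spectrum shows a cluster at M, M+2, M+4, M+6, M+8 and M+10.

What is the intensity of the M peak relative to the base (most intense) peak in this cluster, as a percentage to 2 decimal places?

0.21%

Term probabilities: M 0.0008, M+2 0.0132, M+4 0.0823, M+6 0.2562, M+8 0.3990, M+10 0.2485. Base peak = M+8.
P(M+8) = C(5,4) × 0.24303^1 × 0.75697^4 = 5 × 0.24303 × 0.3283331 = 0.398974 (base)
P(M) = C(5,0) × 0.24303^5 × 0.75697^0 = 1 × 0.00084781 × 1.0000 = 0.000848
Relative intensity = 0.000848 / 0.398974 × 100 = 0.21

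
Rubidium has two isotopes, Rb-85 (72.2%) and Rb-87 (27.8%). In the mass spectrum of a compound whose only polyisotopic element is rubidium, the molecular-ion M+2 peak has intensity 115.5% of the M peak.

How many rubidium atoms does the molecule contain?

With n Rb atoms, P(M+2)/P(M) = C(n,1)·p^(n−1)q / p^n = n·q/p = n · 0.278/0.722.
n = 1.155 × 0.722/0.278 = 3.00 ≈ 3

3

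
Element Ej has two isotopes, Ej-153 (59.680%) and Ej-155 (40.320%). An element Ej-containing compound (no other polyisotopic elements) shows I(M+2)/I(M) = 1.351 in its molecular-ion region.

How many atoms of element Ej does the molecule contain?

The M+2/M ratio from n Ej atoms is n · q/p = n · 0.40320/0.59680.
n = 1.351 × 0.59680/0.40320 = 2.00 ≈ 2

2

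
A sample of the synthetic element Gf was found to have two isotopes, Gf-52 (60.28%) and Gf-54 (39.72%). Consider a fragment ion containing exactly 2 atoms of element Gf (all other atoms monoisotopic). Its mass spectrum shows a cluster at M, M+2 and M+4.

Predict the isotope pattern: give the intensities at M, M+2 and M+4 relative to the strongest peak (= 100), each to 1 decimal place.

75.9 : 100.0 : 32.9

Each Gf atom is independently Gf-52 (p = 0.6028) or Gf-54 (q = 0.3972); the cluster is the binomial expansion (p + q)^2.
P(M) = 0.6028^2 = 0.363368
P(M+2) = 2 × 0.6028^1 × 0.3972^1 = 0.478864
P(M+4) = 0.3972^2 = 0.157768
The M+2 peak is largest (0.478864); scaling to 100 gives 75.9 : 100.0 : 32.9.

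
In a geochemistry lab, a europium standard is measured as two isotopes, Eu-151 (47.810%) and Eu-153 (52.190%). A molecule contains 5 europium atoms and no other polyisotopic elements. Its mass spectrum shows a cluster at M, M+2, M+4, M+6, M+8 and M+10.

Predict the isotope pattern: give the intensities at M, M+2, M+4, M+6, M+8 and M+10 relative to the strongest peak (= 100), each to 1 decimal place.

Expanding (0.47810 + 0.52190)^5:
P(M) = 0.47810^5 = 0.024980
P(M+2) = 5 × 0.47810^4 × 0.52190^1 = 0.136343
P(M+4) = 10 × 0.47810^3 × 0.52190^2 = 0.297667
P(M+6) = 10 × 0.47810^2 × 0.52190^3 = 0.324937
P(M+8) = 5 × 0.47810^1 × 0.52190^4 = 0.177353
P(M+10) = 0.52190^5 = 0.038720
The M+6 peak is largest (0.324937); scaling to 100 gives 7.7 : 42.0 : 91.6 : 100.0 : 54.6 : 11.9.

7.7 : 42.0 : 91.6 : 100.0 : 54.6 : 11.9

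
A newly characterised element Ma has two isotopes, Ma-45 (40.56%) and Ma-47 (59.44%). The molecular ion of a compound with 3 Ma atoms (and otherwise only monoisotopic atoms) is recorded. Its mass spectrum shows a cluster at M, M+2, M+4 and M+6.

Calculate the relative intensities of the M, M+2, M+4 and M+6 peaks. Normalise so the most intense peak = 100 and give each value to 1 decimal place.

Expanding (0.4056 + 0.5944)^3:
P(M) = 0.4056^3 = 0.066726
P(M+2) = 3 × 0.4056^2 × 0.5944^1 = 0.293357
P(M+4) = 3 × 0.4056^1 × 0.5944^2 = 0.429909
P(M+6) = 0.5944^3 = 0.210008
The M+4 peak is largest (0.429909); scaling to 100 gives 15.5 : 68.2 : 100.0 : 48.8.

15.5 : 68.2 : 100.0 : 48.8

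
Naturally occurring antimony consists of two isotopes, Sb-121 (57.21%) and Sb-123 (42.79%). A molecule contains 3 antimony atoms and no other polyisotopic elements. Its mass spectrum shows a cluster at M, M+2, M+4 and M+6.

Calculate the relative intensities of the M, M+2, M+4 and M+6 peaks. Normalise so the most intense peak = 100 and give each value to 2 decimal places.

44.57 : 100.00 : 74.79 : 18.65

The 3 Sb atoms are independent, so intensities follow the terms of (0.5721 + 0.4279)^3.
P(M) = 0.5721^3 = 0.187247
P(M+2) = 3 × 0.5721^2 × 0.4279^1 = 0.420153
P(M+4) = 3 × 0.5721^1 × 0.4279^2 = 0.314252
P(M+6) = 0.4279^3 = 0.078348
The M+2 peak is largest (0.420153); scaling to 100 gives 44.57 : 100.00 : 74.79 : 18.65.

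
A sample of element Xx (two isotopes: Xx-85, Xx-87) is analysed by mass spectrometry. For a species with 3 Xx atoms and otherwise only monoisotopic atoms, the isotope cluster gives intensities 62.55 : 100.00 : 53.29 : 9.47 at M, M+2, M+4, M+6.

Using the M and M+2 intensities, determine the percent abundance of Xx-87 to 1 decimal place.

34.8%

Let p = fractional abundance of Xx-85. I(M+2)/I(M) = [C(3,1)·p^2·(1−p)] / p^3 = 3·(1−p)/p = 100.00/62.55 = 1.5987
(1−p)/p = 1.5987/3 = 0.5329  ⇒  p = 1/(1 + 0.5329) = 0.6524
Xx-85: 65.2%, Xx-87: 34.8%.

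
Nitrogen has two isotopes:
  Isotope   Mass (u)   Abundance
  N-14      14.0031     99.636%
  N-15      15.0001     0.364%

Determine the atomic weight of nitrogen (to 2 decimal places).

Average mass = Σ (abundance × isotope mass) = 0.99636 × 14.0031 + 0.00364 × 15.0001
= 13.95213 + 0.05460 = 14.00673 u

14.01 u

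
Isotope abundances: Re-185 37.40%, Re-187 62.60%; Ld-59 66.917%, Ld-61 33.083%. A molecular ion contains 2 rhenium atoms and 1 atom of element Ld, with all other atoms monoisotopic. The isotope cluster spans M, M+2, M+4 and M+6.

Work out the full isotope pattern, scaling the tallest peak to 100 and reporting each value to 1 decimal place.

Rhenium pattern (n=2): 0.139876 : 0.468248 : 0.391876
Element Ld pattern (n=1): 0.66917 : 0.33083
Convolve the two distributions (both contribute in 2-u steps):
  M: 0.139876×0.66917 = 0.093601
  M+2: 0.139876×0.33083 + 0.468248×0.66917 = 0.359613
  M+4: 0.468248×0.33083 + 0.391876×0.66917 = 0.417142
  M+6: 0.391876×0.33083 = 0.129644
Scale to base peak (0.417142) = 100: 22.4 : 86.2 : 100.0 : 31.1

22.4 : 86.2 : 100.0 : 31.1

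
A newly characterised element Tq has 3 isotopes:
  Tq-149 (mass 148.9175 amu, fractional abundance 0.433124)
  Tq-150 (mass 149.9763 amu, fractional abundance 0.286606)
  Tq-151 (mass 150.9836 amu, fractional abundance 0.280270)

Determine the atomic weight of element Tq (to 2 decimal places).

149.80 amu

Weight each isotope mass by its fractional abundance: 0.433124 × 148.9175 + 0.286606 × 149.9763 + 0.280270 × 150.9836
= 64.49974 + 42.98411 + 42.31617 = 149.80002 amu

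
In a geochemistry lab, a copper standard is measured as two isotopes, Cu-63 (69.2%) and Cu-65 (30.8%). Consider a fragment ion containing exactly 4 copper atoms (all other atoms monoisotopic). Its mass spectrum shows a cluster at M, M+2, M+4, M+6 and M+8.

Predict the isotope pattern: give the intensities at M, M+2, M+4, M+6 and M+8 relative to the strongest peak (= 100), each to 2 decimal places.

56.17 : 100.00 : 66.76 : 19.81 : 2.20

Each Cu atom is independently Cu-63 (p = 0.692) or Cu-65 (q = 0.308); the cluster is the binomial expansion (p + q)^4.
P(M) = 0.692^4 = 0.229311
P(M+2) = 4 × 0.692^3 × 0.308^1 = 0.408253
P(M+4) = 6 × 0.692^2 × 0.308^2 = 0.272562
P(M+6) = 4 × 0.692^1 × 0.308^3 = 0.080876
P(M+8) = 0.308^4 = 0.008999
The M+2 peak is largest (0.408253); scaling to 100 gives 56.17 : 100.00 : 66.76 : 19.81 : 2.20.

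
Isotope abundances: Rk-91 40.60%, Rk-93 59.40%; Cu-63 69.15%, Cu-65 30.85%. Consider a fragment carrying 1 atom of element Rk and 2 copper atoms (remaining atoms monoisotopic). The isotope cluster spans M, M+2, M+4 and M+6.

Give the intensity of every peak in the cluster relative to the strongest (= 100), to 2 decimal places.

Element Rk pattern (n=1): 0.4060 : 0.5940
Copper pattern (n=2): 0.47817225 : 0.4266555 : 0.09517225
Convolve the two distributions (both contribute in 2-u steps):
  M: 0.4060×0.47817225 = 0.194138
  M+2: 0.4060×0.4266555 + 0.5940×0.47817225 = 0.457256
  M+4: 0.4060×0.09517225 + 0.5940×0.4266555 = 0.292073
  M+6: 0.5940×0.09517225 = 0.056532
Scale to base peak (0.457256) = 100: 42.46 : 100.00 : 63.88 : 12.36

42.46 : 100.00 : 63.88 : 12.36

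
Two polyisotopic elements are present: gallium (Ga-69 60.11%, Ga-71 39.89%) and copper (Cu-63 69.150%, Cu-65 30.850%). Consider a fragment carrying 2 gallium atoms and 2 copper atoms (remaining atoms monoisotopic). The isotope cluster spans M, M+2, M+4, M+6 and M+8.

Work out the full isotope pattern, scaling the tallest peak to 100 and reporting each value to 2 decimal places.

45.06 : 100.00 : 82.17 : 29.61 : 3.95

Gallium pattern (n=2): 0.36132121 : 0.47955758 : 0.15912121
Copper pattern (n=2): 0.47817225 : 0.4266555 : 0.09517225
Convolve the two distributions (both contribute in 2-u steps):
  M: 0.36132121×0.47817225 = 0.172774
  M+2: 0.36132121×0.4266555 + 0.47955758×0.47817225 = 0.383471
  M+4: 0.36132121×0.09517225 + 0.47955758×0.4266555 + 0.15912121×0.47817225 = 0.315081
  M+6: 0.47955758×0.09517225 + 0.15912121×0.4266555 = 0.113531
  M+8: 0.15912121×0.09517225 = 0.015144
Scale to base peak (0.383471) = 100: 45.06 : 100.00 : 82.17 : 29.61 : 3.95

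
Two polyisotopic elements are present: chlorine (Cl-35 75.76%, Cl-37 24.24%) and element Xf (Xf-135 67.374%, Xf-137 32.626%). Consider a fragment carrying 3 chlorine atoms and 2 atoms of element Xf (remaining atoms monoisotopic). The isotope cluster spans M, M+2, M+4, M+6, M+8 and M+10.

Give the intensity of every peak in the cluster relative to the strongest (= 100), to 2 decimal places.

51.86 : 100.00 : 76.30 : 28.80 : 5.38 : 0.40

Chlorine pattern (n=3): 0.4348304 : 0.41738208 : 0.13354464 : 0.01424288
Element Xf pattern (n=2): 0.45392559 : 0.43962882 : 0.10644559
Convolve the two distributions (both contribute in 2-u steps):
  M: 0.4348304×0.45392559 = 0.197381
  M+2: 0.4348304×0.43962882 + 0.41738208×0.45392559 = 0.380624
  M+4: 0.4348304×0.10644559 + 0.41738208×0.43962882 + 0.13354464×0.45392559 = 0.290398
  M+6: 0.41738208×0.10644559 + 0.13354464×0.43962882 + 0.01424288×0.45392559 = 0.109604
  M+8: 0.13354464×0.10644559 + 0.01424288×0.43962882 = 0.020477
  M+10: 0.01424288×0.10644559 = 0.001516
Scale to base peak (0.380624) = 100: 51.86 : 100.00 : 76.30 : 28.80 : 5.38 : 0.40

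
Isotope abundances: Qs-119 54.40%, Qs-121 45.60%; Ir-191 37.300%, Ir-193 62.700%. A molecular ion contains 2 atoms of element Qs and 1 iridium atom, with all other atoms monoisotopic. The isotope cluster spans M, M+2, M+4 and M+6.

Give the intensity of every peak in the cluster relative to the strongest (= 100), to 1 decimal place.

28.4 : 95.4 : 100.0 : 33.5

Element Qs pattern (n=2): 0.295936 : 0.496128 : 0.207936
Iridium pattern (n=1): 0.3730 : 0.6270
Convolve the two distributions (both contribute in 2-u steps):
  M: 0.295936×0.3730 = 0.110384
  M+2: 0.295936×0.6270 + 0.496128×0.3730 = 0.370608
  M+4: 0.496128×0.6270 + 0.207936×0.3730 = 0.388632
  M+6: 0.207936×0.6270 = 0.130376
Scale to base peak (0.388632) = 100: 28.4 : 95.4 : 100.0 : 33.5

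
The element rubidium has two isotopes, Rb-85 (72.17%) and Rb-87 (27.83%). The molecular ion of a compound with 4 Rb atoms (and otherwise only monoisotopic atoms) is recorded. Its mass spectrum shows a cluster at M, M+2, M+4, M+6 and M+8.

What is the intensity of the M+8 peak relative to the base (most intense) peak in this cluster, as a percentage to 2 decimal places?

Binomial terms of (0.7217 + 0.2783)^4: M 0.2713, M+2 0.4184, M+4 0.2420, M+6 0.0622, M+8 0.0060 → M+2 is the base peak.
P(M+2) = C(4,1) × 0.7217^3 × 0.2783^1 = 4 × 0.37589809 × 0.2783 = 0.418450 (base)
P(M+8) = C(4,4) × 0.7217^0 × 0.2783^4 = 1 × 1.0000 × 0.00599864 = 0.005999
Relative intensity = 0.005999 / 0.418450 × 100 = 1.43

1.43%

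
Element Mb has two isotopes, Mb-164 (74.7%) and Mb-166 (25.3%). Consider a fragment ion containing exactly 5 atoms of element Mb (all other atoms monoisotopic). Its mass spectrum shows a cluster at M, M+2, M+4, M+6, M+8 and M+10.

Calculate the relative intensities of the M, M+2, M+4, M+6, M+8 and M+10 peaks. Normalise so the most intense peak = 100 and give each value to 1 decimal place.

59.1 : 100.0 : 67.7 : 22.9 : 3.9 : 0.3

The 5 Mb atoms are independent, so intensities follow the terms of (0.747 + 0.253)^5.
P(M) = 0.747^5 = 0.232596
P(M+2) = 5 × 0.747^4 × 0.253^1 = 0.393888
P(M+4) = 10 × 0.747^3 × 0.253^2 = 0.266810
P(M+6) = 10 × 0.747^2 × 0.253^3 = 0.090366
P(M+8) = 5 × 0.747^1 × 0.253^4 = 0.015303
P(M+10) = 0.253^5 = 0.001037
The M+2 peak is largest (0.393888); scaling to 100 gives 59.1 : 100.0 : 67.7 : 22.9 : 3.9 : 0.3.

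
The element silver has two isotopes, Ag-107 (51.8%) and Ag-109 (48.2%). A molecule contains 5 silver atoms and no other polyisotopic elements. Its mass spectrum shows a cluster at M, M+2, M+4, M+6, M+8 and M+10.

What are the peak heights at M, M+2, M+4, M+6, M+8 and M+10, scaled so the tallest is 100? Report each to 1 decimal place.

The 5 Ag atoms are independent, so intensities follow the terms of (0.518 + 0.482)^5.
P(M) = 0.518^5 = 0.037295
P(M+2) = 5 × 0.518^4 × 0.482^1 = 0.173515
P(M+4) = 10 × 0.518^3 × 0.482^2 = 0.322911
P(M+6) = 10 × 0.518^2 × 0.482^3 = 0.300470
P(M+8) = 5 × 0.518^1 × 0.482^4 = 0.139794
P(M+10) = 0.482^5 = 0.026016
The M+4 peak is largest (0.322911); scaling to 100 gives 11.5 : 53.7 : 100.0 : 93.1 : 43.3 : 8.1.

11.5 : 53.7 : 100.0 : 93.1 : 43.3 : 8.1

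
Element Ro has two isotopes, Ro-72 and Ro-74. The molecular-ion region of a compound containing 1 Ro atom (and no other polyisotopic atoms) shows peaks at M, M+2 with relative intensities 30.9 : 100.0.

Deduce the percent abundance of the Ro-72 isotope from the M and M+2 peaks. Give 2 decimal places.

Write p for the Ro-72 fraction. I(M+2)/I(M) = [C(1,1)·p^0·(1−p)] / p^1 = 1·(1−p)/p = 100.0/30.9 = 3.2362
(1−p)/p = 3.2362/1 = 3.2362  ⇒  p = 1/(1 + 3.2362) = 0.2361
Ro-72: 23.61%, Ro-74: 76.39%.

23.61%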